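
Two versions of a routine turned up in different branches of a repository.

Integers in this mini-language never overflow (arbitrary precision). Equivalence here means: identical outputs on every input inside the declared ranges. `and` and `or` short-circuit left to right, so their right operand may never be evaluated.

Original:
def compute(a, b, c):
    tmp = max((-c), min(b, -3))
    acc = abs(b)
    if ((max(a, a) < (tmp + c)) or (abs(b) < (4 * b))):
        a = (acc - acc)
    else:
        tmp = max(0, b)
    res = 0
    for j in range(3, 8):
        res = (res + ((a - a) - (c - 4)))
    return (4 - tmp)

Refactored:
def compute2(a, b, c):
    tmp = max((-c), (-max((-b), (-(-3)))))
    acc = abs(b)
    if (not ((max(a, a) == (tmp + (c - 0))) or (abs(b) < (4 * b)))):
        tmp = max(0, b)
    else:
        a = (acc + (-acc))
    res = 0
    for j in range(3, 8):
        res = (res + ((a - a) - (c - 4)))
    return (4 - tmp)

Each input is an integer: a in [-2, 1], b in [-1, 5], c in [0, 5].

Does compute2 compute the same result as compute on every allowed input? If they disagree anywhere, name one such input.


At a=-2, b=-1, c=1: compute gives 5, compute2 gives 4.
verdict: not equivalent; witness: a=-2, b=-1, c=1


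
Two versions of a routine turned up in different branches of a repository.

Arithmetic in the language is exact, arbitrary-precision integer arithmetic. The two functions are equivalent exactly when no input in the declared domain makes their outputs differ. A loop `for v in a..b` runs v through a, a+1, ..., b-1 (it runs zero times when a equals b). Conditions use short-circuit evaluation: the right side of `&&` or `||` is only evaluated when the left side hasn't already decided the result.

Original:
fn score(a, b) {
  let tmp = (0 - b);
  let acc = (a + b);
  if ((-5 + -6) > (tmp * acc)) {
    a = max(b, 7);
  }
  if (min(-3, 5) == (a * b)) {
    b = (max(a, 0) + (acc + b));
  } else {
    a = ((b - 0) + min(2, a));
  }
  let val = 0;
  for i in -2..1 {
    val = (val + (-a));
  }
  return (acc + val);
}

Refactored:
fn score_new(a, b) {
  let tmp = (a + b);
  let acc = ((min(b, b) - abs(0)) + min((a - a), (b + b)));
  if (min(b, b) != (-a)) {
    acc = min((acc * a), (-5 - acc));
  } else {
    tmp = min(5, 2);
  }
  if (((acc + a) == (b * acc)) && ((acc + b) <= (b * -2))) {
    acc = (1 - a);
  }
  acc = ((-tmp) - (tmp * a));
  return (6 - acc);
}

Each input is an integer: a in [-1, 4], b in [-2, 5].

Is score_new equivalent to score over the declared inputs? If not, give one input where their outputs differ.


a=-1, b=-1 yields 4 from score but 6 from score_new.
verdict: not equivalent; witness: a=-1, b=-1


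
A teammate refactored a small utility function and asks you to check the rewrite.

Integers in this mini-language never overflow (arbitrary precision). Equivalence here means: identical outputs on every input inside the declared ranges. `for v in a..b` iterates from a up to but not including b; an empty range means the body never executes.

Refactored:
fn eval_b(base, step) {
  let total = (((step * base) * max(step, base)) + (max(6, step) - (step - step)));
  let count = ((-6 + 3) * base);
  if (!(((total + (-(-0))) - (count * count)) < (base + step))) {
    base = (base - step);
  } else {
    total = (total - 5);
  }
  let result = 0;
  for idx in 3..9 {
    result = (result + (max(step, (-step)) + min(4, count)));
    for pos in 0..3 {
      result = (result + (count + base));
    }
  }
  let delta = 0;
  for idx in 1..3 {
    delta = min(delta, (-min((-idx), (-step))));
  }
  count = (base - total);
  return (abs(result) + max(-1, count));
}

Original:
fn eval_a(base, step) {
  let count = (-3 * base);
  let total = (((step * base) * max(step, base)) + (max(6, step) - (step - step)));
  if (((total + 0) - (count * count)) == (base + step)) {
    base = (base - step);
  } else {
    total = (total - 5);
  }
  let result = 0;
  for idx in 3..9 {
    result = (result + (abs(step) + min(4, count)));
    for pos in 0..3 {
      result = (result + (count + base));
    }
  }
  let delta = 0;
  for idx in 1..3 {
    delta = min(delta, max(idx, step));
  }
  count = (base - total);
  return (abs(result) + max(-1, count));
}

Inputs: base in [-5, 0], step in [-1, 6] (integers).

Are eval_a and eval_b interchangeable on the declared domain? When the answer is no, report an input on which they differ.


The rewrite breaks on base=0, step=-1, where the results are 5 and 23.
eval_a: count becomes 0; next total becomes 6; next (((total + 0) - (count * count)) == (base + step)) evaluates to false; next total becomes 1; next result becomes 0; next at idx=3:; next result becomes 1; next at pos=0:; next result becomes 1; next at pos=1:; next result becomes 1; next at pos=2:; next result becomes 1; next at idx=4:; next result becomes 2; next at pos=0:; next result becomes 2; next at pos=1:; next result becomes 2; next at pos=2:; next result becomes 2; next at idx=5:; next result becomes 3; next at pos=0:; next result becomes 3; next at pos=1:; next result becomes 3; next at pos=2:; next result becomes 3; next at idx=6:; next result becomes 4; next at pos=0:; next result becomes 4; next at pos=1:; next result becomes 4; next at pos=2:; next result becomes 4; next at idx=7:; next result becomes 5; next at pos=0:; next result becomes 5; next at pos=1:; next result becomes 5; next at pos=2:; next result becomes 5; next at idx=8:; next result becomes 6; next at pos=0:; next result becomes 6; next at pos=1:; next result becomes 6; next at pos=2:; next result becomes 6; next delta becomes 0; next at idx=1:; next delta becomes 0; next at idx=2:; next delta becomes 0; next count becomes -1; next final value 5
eval_b: total becomes 6; next count becomes 0; next (!(((total + (-(-0))) - (count * count)) < (base + step))) evaluates to true; next base becomes 1; next result becomes 0; next at idx=3:; next result becomes 1; next at pos=0:; next result becomes 2; next at pos=1:; next result becomes 3; next at pos=2:; next result becomes 4; next at idx=4:; next result becomes 5; next at pos=0:; next result becomes 6; next at pos=1:; next result becomes 7; next at pos=2:; next result becomes 8; next at idx=5:; next result becomes 9; next at pos=0:; next result becomes 10; next at pos=1:; next result becomes 11; next at pos=2:; next result becomes 12; next at idx=6:; next result becomes 13; next at pos=0:; next result becomes 14; next at pos=1:; next result becomes 15; next at pos=2:; next result becomes 16; next at idx=7:; next result becomes 17; next at pos=0:; next result becomes 18; next at pos=1:; next result becomes 19; next at pos=2:; next result becomes 20; next at idx=8:; next result becomes 21; next at pos=0:; next result becomes 22; next at pos=1:; next result becomes 23; next at pos=2:; next result becomes 24; next delta becomes 0; next at idx=1:; next delta becomes 0; next at idx=2:; next delta becomes 0; next count becomes -5; next final value 23
verdict: not equivalent; witness: base=0, step=-1


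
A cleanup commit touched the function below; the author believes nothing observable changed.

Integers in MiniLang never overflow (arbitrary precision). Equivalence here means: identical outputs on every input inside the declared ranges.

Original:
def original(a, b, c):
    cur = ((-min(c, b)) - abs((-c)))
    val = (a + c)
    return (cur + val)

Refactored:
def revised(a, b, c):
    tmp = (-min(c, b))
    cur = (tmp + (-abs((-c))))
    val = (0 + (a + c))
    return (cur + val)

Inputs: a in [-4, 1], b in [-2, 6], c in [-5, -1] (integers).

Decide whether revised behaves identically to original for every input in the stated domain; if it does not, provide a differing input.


Differences: local variable names differ, statement counts differ, constant usage differs, arithmetic usage differs — yet all 270 inputs agree.
verdict: equivalent


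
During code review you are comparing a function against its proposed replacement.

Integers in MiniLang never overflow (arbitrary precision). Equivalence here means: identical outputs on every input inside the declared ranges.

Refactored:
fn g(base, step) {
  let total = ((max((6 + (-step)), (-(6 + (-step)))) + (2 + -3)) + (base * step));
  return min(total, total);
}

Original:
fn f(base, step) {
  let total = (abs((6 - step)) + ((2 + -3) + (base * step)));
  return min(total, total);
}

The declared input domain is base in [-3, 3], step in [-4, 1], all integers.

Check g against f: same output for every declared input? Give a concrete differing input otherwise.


Comparing the listings, the differences include: min/max/abs usage differs; arithmetic usage differs; constant usage differs.
Spot check at base=3, step=-4 — f: total = -3; return -3. g: total = -3; return -3. Both give -3.
Every one of the 42 inputs gives matching results.
verdict: equivalent


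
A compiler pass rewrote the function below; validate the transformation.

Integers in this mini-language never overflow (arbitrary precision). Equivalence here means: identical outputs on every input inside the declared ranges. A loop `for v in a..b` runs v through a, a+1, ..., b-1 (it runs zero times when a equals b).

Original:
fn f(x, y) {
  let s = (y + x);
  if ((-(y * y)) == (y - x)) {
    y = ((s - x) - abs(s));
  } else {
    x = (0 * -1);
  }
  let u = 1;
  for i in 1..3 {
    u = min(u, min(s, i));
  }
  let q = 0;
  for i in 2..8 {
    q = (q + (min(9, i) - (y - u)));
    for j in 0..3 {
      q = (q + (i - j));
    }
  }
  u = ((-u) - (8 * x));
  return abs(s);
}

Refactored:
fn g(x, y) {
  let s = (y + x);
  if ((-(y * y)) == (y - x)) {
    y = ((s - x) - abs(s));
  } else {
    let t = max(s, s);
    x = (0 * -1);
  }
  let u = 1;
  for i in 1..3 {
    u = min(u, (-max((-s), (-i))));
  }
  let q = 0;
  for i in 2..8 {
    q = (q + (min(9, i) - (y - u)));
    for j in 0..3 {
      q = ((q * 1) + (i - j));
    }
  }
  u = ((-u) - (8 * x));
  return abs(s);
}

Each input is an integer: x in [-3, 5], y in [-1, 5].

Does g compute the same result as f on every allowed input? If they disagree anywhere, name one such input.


Differences: local variable names differ; and min/max/abs usage differs; and arithmetic usage differs; and constant usage differs; and statement counts differ — yet all 63 inputs agree.
verdict: equivalent


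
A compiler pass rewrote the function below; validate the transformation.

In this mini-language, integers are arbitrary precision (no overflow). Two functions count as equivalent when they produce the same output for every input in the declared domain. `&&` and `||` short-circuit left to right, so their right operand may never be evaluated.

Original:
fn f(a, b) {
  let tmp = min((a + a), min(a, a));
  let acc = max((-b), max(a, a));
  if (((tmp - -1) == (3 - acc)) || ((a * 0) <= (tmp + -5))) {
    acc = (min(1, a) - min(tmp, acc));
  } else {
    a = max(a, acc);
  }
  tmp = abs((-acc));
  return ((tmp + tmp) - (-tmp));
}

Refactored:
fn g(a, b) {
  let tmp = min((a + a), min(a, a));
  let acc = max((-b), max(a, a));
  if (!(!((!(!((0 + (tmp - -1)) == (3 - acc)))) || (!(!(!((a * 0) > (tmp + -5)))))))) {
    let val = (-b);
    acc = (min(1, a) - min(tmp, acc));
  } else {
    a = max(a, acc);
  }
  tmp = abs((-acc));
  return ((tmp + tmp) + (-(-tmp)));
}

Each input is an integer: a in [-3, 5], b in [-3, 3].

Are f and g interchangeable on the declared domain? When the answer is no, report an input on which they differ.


Differences: constant usage differs, and arithmetic usage differs, and comparison usage differs, and local variable names differ, and boolean connective usage differs, and statement counts differ — yet all 63 inputs agree.
verdict: equivalent


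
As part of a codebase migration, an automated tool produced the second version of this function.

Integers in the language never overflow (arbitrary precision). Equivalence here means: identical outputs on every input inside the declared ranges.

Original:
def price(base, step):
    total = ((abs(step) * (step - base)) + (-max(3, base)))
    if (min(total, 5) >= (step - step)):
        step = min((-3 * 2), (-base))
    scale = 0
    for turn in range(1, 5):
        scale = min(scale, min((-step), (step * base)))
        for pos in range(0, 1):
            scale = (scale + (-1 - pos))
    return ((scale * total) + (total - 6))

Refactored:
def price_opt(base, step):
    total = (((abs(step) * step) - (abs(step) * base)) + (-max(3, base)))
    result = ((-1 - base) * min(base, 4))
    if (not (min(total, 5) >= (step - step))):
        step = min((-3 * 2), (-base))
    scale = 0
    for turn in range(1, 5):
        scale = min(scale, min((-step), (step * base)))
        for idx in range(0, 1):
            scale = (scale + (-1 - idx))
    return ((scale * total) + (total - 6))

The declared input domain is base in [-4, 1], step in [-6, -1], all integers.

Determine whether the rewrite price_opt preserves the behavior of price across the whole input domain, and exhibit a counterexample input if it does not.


Try base=1, step=-5.
price: total = -33; (min(total, 5) >= (step - step)) -> false; scale = 0; [turn=1]; scale = -5; [pos=0]; scale = -6; [turn=2]; scale = -6; [pos=0]; scale = -7; [turn=3]; scale = -7; [pos=0]; scale = -8; [turn=4]; scale = -8; [pos=0]; scale = -9; return 258
price_opt: total = -33; result = -2; (not (min(total, 5) >= (step - step))) -> true; step = -6; scale = 0; [turn=1]; scale = -6; [idx=0]; scale = -7; [turn=2]; scale = -7; [idx=0]; scale = -8; [turn=3]; scale = -8; [idx=0]; scale = -9; [turn=4]; scale = -9; [idx=0]; scale = -10; return 291
258 against 291: the behavior changed.
verdict: not equivalent; witness: base=1, step=-5


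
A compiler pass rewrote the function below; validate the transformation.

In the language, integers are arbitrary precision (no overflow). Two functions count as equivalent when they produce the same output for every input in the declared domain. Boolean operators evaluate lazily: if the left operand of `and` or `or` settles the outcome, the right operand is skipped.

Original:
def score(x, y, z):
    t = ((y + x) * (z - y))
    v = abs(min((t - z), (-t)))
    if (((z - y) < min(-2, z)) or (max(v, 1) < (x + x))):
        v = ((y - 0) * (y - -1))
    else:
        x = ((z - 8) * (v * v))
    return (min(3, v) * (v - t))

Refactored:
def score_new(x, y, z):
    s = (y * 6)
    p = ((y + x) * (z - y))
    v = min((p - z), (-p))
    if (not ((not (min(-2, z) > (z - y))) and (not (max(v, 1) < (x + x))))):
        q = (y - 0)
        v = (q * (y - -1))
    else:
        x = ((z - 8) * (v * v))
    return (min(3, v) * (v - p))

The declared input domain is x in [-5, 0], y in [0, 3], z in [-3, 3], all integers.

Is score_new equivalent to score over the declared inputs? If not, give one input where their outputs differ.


x=-5, y=0, z=-3 yields 0 from score but 450 from score_new.
verdict: not equivalent; witness: x=-5, y=0, z=-3


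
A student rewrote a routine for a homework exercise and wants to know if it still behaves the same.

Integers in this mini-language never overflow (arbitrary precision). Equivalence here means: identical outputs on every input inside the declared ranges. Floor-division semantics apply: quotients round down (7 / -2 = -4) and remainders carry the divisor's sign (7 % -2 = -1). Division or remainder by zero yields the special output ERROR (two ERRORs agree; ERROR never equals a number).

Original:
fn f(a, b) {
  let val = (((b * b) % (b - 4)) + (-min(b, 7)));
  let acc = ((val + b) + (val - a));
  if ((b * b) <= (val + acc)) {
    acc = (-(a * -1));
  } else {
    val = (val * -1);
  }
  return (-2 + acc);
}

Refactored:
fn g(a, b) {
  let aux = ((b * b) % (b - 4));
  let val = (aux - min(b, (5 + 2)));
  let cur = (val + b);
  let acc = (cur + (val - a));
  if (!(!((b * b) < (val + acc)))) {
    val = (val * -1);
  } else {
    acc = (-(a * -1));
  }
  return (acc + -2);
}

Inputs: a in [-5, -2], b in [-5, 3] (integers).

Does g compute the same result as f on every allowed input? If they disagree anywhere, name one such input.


a=-5, b=-5 yields 4 from f but -7 from g.
verdict: not equivalent; witness: a=-5, b=-5


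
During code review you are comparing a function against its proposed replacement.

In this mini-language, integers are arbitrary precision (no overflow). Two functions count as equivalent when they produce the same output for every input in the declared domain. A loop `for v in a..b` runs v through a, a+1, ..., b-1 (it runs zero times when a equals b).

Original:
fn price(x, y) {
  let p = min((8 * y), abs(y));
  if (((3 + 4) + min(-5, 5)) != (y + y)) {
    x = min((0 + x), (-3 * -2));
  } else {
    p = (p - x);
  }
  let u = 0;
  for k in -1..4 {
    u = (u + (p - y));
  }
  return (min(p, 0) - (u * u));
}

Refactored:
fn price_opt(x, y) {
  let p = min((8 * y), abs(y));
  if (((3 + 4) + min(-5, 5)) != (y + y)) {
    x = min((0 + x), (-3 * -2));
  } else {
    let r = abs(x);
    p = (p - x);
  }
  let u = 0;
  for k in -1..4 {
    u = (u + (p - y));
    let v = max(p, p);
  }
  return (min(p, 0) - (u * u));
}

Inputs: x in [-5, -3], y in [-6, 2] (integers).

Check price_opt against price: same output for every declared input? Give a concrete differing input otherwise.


Behavior is preserved: although local variable names differ, statement counts differ, min/max/abs usage differs, the outputs never diverge.
One worked example (x=-4, y=1) — price: p=1, then (((3 + 4) + min(-5, 5)) != (y + y)) is false, then p=5, then u=0, then (k=-1), then u=4, then (k=0), then u=8, then (k=1), then u=12, then (k=2), then u=16, then (k=3), then u=20, then returns -400; price_opt: p=1, then (((3 + 4) + min(-5, 5)) != (y + y)) is false, then r=4, then p=5, then u=0, then (k=-1), then u=4, then v=5, then (k=0), then u=8, then v=5, then (k=1), then u=12, then v=5, then (k=2), then u=16, then v=5, then (k=3), then u=20, then v=5, then returns -400; agreement on -400.
Checked all 27 inputs in the declared domain: the outputs agree on every one.
verdict: equivalent


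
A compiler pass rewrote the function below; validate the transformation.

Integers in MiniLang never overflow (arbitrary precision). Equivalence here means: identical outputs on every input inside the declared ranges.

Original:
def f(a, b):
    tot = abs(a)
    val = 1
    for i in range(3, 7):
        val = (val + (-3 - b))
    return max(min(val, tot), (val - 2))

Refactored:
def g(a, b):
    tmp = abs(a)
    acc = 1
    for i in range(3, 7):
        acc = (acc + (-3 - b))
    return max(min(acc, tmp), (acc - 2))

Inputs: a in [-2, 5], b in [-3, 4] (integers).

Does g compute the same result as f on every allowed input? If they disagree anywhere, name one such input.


Comparing the listings, the differences include: local variable names differ.
As a probe, take a=0, b=0: f runs tot = 0; val = 1; [i=3]; val = -2; [i=4]; val = -5; [i=5]; val = -8; [i=6]; val = -11; return -11; g runs tmp = 0; acc = 1; [i=3]; acc = -2; [i=4]; acc = -5; [i=5]; acc = -8; [i=6]; acc = -11; return -11; both end at -11.
Every one of the 64 inputs gives matching results.
verdict: equivalent


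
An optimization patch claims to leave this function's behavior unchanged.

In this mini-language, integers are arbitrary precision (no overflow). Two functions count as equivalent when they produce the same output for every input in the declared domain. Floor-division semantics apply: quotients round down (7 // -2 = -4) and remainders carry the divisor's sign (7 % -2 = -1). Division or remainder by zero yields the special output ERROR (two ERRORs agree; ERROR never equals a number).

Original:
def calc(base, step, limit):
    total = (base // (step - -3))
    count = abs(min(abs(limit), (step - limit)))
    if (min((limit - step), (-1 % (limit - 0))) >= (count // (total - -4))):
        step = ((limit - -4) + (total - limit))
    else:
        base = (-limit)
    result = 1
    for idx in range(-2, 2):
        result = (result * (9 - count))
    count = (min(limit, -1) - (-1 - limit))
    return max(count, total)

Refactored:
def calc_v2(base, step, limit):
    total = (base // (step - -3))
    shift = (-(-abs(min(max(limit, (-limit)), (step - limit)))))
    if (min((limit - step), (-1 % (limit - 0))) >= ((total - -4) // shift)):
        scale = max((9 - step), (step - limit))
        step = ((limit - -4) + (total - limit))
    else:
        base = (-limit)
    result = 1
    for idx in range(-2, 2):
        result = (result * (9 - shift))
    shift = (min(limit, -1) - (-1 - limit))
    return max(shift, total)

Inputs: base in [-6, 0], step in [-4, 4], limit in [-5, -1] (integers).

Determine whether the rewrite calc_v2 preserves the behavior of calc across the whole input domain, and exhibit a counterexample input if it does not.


On input base=-6, step=-4, limit=-4, calc returns 6 while calc_v2 returns ERROR.
verdict: not equivalent; witness: base=-6, step=-4, limit=-4


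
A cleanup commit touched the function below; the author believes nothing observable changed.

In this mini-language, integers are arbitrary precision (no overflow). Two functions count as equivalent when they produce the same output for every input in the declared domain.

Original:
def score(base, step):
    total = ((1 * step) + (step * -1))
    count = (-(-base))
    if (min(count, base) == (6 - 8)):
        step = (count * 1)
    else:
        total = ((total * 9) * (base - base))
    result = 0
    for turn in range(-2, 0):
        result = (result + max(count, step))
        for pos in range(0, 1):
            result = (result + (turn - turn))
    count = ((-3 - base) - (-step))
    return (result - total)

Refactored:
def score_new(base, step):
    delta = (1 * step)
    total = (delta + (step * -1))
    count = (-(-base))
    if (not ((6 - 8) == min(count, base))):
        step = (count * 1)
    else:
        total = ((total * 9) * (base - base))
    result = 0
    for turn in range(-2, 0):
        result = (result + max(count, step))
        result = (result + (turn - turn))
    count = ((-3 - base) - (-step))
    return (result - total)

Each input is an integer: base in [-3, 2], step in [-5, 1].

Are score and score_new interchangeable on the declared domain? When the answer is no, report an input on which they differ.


The rewrite breaks on base=-3, step=-2, where the results are -4 and -6.
score: total=0, then count=-3, then (min(count, base) == (6 - 8)) is false, then total=0, then result=0, then (turn=-2), then result=-2, then (pos=0), then result=-2, then (turn=-1), then result=-4, then (pos=0), then result=-4, then count=-2, then returns -4
score_new: delta=-2, then total=0, then count=-3, then (not ((6 - 8) == min(count, base))) is true, then step=-3, then result=0, then (turn=-2), then result=-3, then result=-3, then (turn=-1), then result=-6, then result=-6, then count=-3, then returns -6
verdict: not equivalent; witness: base=-3, step=-2


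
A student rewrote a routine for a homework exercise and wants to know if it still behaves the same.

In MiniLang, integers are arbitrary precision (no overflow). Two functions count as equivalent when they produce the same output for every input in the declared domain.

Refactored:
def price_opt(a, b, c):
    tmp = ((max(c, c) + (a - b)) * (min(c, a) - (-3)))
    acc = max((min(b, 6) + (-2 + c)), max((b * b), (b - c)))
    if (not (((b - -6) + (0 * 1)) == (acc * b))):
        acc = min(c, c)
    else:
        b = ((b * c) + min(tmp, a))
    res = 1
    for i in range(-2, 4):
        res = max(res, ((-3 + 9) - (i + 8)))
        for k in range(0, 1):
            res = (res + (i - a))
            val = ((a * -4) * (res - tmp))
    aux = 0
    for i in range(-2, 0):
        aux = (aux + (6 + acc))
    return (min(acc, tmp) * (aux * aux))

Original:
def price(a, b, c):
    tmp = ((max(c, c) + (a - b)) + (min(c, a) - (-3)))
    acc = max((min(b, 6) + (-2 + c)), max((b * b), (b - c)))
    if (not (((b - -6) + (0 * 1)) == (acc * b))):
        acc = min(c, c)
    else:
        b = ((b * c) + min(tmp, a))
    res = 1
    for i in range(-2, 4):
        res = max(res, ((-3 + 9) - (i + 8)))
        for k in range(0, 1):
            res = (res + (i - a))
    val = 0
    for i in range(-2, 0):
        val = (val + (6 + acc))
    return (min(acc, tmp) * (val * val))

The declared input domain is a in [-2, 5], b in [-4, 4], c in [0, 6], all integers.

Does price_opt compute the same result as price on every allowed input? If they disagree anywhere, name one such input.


At a=-2, b=-1, c=0: price gives 0, price_opt gives -144.
verdict: not equivalent; witness: a=-2, b=-1, c=0


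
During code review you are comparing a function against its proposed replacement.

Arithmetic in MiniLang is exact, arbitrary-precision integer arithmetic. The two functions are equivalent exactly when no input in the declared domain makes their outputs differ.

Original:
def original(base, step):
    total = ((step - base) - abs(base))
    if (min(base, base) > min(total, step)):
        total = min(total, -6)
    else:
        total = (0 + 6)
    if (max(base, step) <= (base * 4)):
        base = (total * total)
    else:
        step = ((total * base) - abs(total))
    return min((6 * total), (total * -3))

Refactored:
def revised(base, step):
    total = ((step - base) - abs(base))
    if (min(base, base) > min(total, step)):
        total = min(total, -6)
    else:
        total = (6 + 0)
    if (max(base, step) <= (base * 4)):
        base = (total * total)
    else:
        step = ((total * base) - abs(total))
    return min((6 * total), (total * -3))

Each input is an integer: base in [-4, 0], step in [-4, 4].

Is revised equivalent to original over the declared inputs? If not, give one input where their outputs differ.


Reading the diff, among the changes: same computation, different form.
Tracing base=-1, step=1: original: total=1, then (min(base, base) > min(total, step)) is false, then total=6, then (max(base, step) <= (base * 4)) is false, then step=-12, then returns -18 | revised: total=1, then (min(base, base) > min(total, step)) is false, then total=6, then (max(base, step) <= (base * 4)) is false, then step=-12, then returns -18 — matching result -18.
Sweeping the whole domain (45 inputs) finds no disagreement.
verdict: equivalent


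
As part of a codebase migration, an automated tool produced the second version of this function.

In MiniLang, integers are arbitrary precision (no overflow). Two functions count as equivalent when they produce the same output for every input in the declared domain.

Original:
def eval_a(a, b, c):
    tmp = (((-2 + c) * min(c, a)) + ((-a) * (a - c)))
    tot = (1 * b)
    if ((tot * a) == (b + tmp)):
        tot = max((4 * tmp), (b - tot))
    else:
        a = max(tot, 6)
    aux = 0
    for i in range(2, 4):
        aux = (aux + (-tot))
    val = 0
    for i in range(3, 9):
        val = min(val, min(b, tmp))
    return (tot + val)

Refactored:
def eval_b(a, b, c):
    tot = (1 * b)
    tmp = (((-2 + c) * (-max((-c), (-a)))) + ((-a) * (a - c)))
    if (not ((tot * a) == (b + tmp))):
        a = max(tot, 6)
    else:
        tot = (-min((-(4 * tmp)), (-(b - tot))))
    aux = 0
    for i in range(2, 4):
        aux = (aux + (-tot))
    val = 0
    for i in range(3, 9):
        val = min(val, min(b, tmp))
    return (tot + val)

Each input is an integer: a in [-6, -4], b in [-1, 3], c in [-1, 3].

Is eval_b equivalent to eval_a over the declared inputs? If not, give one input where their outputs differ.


The two versions differ — the changes include boolean connective usage differs.
Spot check at a=-6, b=1, c=1 — eval_a: tmp=-36, then tot=1, then ((tot * a) == (b + tmp)) is false, then a=6, then aux=0, then (i=2), then aux=-1, then (i=3), then aux=-2, then val=0, then (i=3), then val=-36, then (i=4), then val=-36, then (i=5), then val=-36, then (i=6), then val=-36, then (i=7), then val=-36, then (i=8), then val=-36, then returns -35. eval_b: tot=1, then tmp=-36, then (not ((tot * a) == (b + tmp))) is true, then a=6, then aux=0, then (i=2), then aux=-1, then (i=3), then aux=-2, then val=0, then (i=3), then val=-36, then (i=4), then val=-36, then (i=5), then val=-36, then (i=6), then val=-36, then (i=7), then val=-36, then (i=8), then val=-36, then returns -35. Both give -35.
Sweeping the whole domain (75 inputs) finds no disagreement.
verdict: equivalent


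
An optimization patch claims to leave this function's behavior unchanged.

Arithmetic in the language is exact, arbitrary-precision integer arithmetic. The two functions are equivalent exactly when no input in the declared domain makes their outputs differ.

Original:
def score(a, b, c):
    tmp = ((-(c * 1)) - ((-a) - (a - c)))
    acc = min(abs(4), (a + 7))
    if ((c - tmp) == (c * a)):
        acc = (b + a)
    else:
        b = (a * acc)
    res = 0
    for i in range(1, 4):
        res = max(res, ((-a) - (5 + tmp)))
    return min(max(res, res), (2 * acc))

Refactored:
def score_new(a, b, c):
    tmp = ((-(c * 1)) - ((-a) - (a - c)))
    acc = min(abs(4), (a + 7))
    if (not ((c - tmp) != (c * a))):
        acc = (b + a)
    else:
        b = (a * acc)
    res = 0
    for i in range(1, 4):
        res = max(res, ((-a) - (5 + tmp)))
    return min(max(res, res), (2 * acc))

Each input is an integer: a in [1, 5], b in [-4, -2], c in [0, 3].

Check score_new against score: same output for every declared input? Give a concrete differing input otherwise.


Equivalent — the differences include boolean connective usage differs, comparison usage differs, yet no declared input distinguishes the two.
Tracing a=5, b=-3, c=0: score: tmp := 10 | acc := 4 | ((c - tmp) == (c * a)): false | b := 20 | res := 0 | iter i=1: | res := 0 | iter i=2: | res := 0 | iter i=3: | res := 0 | result 0 | score_new: tmp := 10 | acc := 4 | (not ((c - tmp) != (c * a))): false | b := 20 | res := 0 | iter i=1: | res := 0 | iter i=2: | res := 0 | iter i=3: | res := 0 | result 0 — matching result 0.
Checked all 60 inputs in the declared domain: the outputs agree on every one.
verdict: equivalent


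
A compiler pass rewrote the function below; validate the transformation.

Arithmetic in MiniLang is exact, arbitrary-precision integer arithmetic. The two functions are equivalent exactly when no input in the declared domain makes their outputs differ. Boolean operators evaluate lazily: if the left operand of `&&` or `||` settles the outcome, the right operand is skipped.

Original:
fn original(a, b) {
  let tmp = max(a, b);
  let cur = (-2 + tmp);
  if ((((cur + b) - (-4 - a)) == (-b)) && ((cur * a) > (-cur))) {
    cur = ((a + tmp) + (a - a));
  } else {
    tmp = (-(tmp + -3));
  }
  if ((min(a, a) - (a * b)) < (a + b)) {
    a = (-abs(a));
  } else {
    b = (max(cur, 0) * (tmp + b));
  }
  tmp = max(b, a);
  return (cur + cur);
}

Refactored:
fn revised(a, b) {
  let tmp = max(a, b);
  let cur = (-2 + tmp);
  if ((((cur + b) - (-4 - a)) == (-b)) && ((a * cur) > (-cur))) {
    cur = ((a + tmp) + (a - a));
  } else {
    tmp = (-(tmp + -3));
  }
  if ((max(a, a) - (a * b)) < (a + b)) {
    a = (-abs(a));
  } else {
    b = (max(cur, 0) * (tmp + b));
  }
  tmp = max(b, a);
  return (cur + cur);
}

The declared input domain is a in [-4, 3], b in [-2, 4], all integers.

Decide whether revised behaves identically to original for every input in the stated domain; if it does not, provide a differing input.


The edit looks behavioral (`min(a, a)` became `max(a, a)`), but over these ranges it never changes the outcome.
Spot check at a=-2, b=3 — original: tmp := 3 | cur := 1 | ((((cur + b) - (-4 - a)) == (-b)) && ((cur * a) > (-cur))): false | tmp := 0 | ((min(a, a) - (a * b)) < (a + b)): false | b := 3 | tmp := 3 | result 2. revised: tmp := 3 | cur := 1 | ((((cur + b) - (-4 - a)) == (-b)) && ((a * cur) > (-cur))): false | tmp := 0 | ((max(a, a) - (a * b)) < (a + b)): false | b := 3 | tmp := 3 | result 2. Both give 2.
Checked all 56 inputs in the declared domain: the outputs agree on every one.
verdict: equivalent


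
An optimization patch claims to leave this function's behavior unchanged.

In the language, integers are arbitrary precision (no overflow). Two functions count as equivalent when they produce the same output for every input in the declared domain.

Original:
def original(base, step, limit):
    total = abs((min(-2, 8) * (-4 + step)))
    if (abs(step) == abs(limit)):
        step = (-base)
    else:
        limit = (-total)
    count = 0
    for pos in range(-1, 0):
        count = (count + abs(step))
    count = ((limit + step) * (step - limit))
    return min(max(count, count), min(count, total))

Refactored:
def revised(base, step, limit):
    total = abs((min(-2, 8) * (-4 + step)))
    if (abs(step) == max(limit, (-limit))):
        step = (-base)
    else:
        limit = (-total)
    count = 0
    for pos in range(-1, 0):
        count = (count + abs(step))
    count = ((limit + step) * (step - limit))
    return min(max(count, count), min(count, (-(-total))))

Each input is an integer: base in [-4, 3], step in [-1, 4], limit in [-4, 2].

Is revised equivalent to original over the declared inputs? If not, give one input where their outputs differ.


Reading the diff, among the changes: min/max/abs usage differs.
As a probe, take base=-2, step=3, limit=1: original runs total = 2; (abs(step) == abs(limit)) -> false; limit = -2; count = 0; [pos=-1]; count = 3; count = 5; return 2; revised runs total = 2; (abs(step) == max(limit, (-limit))) -> false; limit = -2; count = 0; [pos=-1]; count = 3; count = 5; return 2; both end at 2.
Every one of the 336 inputs gives matching results.
verdict: equivalent


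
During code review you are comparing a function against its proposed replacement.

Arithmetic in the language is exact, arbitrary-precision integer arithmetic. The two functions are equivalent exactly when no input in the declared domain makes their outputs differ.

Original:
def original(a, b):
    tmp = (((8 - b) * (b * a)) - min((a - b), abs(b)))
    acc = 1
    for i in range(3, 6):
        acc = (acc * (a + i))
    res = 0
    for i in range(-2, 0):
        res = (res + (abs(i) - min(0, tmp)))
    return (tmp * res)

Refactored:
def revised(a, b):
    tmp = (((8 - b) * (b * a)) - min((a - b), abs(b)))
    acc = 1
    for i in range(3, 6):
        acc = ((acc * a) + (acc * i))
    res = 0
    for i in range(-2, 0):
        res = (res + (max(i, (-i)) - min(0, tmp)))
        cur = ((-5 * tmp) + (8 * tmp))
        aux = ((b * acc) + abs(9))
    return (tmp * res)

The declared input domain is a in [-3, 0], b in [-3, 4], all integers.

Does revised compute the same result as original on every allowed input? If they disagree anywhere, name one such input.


Behavior is preserved: although local variable names differ; also statement counts differ; also min/max/abs usage differs; also constant usage differs; also arithmetic usage differs, the outputs never diverge.
Tracing a=-3, b=4: original: tmp becomes -41; next acc becomes 1; next at i=3:; next acc becomes 0; next at i=4:; next acc becomes 0; next at i=5:; next acc becomes 0; next res becomes 0; next at i=-2:; next res becomes 43; next at i=-1:; next res becomes 85; next final value -3485 | revised: tmp becomes -41; next acc becomes 1; next at i=3:; next acc becomes 0; next at i=4:; next acc becomes 0; next at i=5:; next acc becomes 0; next res becomes 0; next at i=-2:; next res becomes 43; next cur becomes -123; next aux becomes 9; next at i=-1:; next res becomes 85; next cur becomes -123; next aux becomes 9; next final value -3485 — matching result -3485.
Every one of the 32 inputs gives matching results.
verdict: equivalent


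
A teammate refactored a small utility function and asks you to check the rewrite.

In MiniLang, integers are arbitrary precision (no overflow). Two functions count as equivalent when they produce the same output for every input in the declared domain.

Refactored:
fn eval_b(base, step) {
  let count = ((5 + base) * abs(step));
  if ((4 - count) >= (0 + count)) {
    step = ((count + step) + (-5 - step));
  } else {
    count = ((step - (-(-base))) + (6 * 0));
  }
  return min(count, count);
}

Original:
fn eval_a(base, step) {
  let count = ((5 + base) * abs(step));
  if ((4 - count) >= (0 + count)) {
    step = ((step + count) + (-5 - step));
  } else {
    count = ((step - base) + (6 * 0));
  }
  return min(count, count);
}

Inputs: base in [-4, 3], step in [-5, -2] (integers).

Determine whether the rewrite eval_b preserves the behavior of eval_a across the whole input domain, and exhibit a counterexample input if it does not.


Behavior is preserved: although same computation, different form, the outputs never diverge.
As a probe, take base=3, step=-4: eval_a runs count = 32; ((4 - count) >= (0 + count)) -> false; count = -7; return -7; eval_b runs count = 32; ((4 - count) >= (0 + count)) -> false; count = -7; return -7; both end at -7.
Checked all 32 inputs in the declared domain: the outputs agree on every one.
verdict: equivalent


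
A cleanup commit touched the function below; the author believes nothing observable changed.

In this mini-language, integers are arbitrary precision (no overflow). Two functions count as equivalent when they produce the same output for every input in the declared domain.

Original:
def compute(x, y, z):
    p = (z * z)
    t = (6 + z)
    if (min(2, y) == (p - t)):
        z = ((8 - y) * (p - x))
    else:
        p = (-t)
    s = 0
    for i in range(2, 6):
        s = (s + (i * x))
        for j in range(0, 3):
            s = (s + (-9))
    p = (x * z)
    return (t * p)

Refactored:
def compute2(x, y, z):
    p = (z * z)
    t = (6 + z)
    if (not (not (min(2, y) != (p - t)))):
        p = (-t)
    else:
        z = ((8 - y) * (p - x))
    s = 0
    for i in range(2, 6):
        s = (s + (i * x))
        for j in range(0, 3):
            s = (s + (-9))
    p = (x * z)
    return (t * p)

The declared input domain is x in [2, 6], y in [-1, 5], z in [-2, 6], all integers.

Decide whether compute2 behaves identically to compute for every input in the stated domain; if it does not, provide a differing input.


Side by side, the visible changes include: boolean connective usage differs, plus comparison usage differs.
Spot check at x=3, y=4, z=1 — compute: p = 1; t = 7; (min(2, y) == (p - t)) -> false; p = -7; s = 0; [i=2]; s = 6; [j=0]; s = -3; [j=1]; s = -12; [j=2]; s = -21; [i=3]; s = -12; [j=0]; s = -21; [j=1]; s = -30; [j=2]; s = -39; [i=4]; s = -27; [j=0]; s = -36; [j=1]; s = -45; [j=2]; s = -54; [i=5]; s = -39; [j=0]; s = -48; [j=1]; s = -57; [j=2]; s = -66; p = 3; return 21. compute2: p = 1; t = 7; (not (not (min(2, y) != (p - t)))) -> true; p = -7; s = 0; [i=2]; s = 6; [j=0]; s = -3; [j=1]; s = -12; [j=2]; s = -21; [i=3]; s = -12; [j=0]; s = -21; [j=1]; s = -30; [j=2]; s = -39; [i=4]; s = -27; [j=0]; s = -36; [j=1]; s = -45; [j=2]; s = -54; [i=5]; s = -39; [j=0]; s = -48; [j=1]; s = -57; [j=2]; s = -66; p = 3; return 21. Both give 21.
Across all 315 domain points the two functions coincide.
verdict: equivalent


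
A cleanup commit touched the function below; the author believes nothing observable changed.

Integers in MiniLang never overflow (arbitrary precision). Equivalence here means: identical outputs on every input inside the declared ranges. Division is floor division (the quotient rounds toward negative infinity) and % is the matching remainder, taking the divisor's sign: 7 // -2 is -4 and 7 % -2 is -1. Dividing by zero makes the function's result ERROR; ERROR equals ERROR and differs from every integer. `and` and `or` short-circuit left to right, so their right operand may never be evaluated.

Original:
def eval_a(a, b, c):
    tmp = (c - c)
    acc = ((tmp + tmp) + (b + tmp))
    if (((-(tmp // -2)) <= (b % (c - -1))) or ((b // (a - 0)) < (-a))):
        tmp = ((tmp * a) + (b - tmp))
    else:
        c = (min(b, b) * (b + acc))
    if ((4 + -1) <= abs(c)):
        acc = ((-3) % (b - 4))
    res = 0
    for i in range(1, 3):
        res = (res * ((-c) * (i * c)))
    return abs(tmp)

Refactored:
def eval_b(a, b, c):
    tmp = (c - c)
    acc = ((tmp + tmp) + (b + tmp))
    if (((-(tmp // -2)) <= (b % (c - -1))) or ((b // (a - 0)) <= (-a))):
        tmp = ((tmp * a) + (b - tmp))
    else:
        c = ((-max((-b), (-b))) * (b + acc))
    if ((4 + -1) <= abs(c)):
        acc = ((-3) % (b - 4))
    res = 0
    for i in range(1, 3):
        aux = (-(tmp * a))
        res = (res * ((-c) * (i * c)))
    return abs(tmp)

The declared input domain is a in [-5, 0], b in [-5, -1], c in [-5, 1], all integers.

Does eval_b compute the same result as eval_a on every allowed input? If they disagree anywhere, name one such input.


On input a=-2, b=-5, c=-5, eval_a returns 0 while eval_b returns 5.
verdict: not equivalent; witness: a=-2, b=-5, c=-5
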